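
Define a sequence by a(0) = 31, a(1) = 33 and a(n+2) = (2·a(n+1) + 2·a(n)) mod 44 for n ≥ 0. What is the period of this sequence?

10

We have a(0) = 31; a(1) = 33; a(2) = 40; a(3) = 14; a(4) = 20; a(5) = 24; a(6) = 0; a(7) = 4; a(8) = 8; a(9) = 24; a(10) = 20; a(11) = 0; a(12) = 40; a(13) = 36; a(14) = 20; a(15) = 24.
Since (a(14), a(15)) = (a(4), a(5)) = (20, 24) (two consecutive terms determine the rest), the sequence is eventually periodic: after a pre-period of length 4 it cycles with period 10.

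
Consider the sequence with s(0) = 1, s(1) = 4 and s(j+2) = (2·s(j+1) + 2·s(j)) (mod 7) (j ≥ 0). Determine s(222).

6

We have s(0) = 1, s(1) = 4, s(2) = 3, s(3) = 0, s(4) = 6, s(5) = 5, s(6) = 1, s(7) = 5, s(8) = 5, s(9) = 6, s(10) = 1, s(11) = 0, s(12) = 2, s(13) = 4, s(14) = 5, s(15) = 4, s(16) = 4, s(17) = 2, s(18) = 5, s(19) = 0, s(20) = 3, s(21) = 6, s(22) = 4, s(23) = 6, s(24) = 6, s(25) = 3, s(26) = 4, s(27) = 0, s(28) = 1, s(29) = 2, s(30) = 6, s(31) = 2, s(32) = 2, s(33) = 1, s(34) = 6, s(35) = 0, s(36) = 5, s(37) = 3, s(38) = 2, s(39) = 3, s(40) = 3, s(41) = 5, s(42) = 2, s(43) = 0, s(44) = 4, s(45) = 1, s(46) = 3, s(47) = 1, s(48) = 1, s(49) = 4.
Since (s(48), s(49)) = (s(0), s(1)) = (1, 4) (two consecutive terms determine the rest), the sequence is periodic with period 48.
So s(222) = s(0 + ((222-0) mod 48)) = s(30) = 6.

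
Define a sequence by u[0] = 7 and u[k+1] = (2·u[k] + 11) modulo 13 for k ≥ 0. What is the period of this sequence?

12

Listing terms: u[0] = 7; u[1] = 12; u[2] = 9; u[3] = 3; u[4] = 4; u[5] = 6; u[6] = 10; u[7] = 5; u[8] = 8; u[9] = 1; u[10] = 0; u[11] = 11; u[12] = 7.
Since u[12] = u[0] = 7, the sequence is periodic with period 12.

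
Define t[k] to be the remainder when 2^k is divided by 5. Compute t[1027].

3

Computing terms: t[1] = 2, t[2] = 4, t[3] = 3, t[4] = 1, t[5] = 2.
The sequence repeats with period 4.
So t[1027] = t[1 + ((1027-1) mod 4)] = t[3] = 3.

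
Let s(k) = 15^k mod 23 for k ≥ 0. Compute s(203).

Computing terms: s(0) = 1, s(1) = 15, s(2) = 18, s(3) = 17, s(4) = 2, s(5) = 7, s(6) = 13, s(7) = 11, s(8) = 4, s(9) = 14, s(10) = 3, s(11) = 22, s(12) = 8, s(13) = 5, s(14) = 6, s(15) = 21, s(16) = 16, s(17) = 10, s(18) = 12, s(19) = 19, s(20) = 9, s(21) = 20, s(22) = 1.
The sequence repeats with period 22.
So s(203) = s(0 + ((203-0) mod 22)) = s(5) = 7.

7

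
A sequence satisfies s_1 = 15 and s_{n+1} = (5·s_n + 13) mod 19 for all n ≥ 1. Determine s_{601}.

Computing terms: s_1 = 15,  s_2 = 12,  s_3 = 16,  s_4 = 17,  s_5 = 3,  s_6 = 9,  s_7 = 1,  s_8 = 18,  s_9 = 8,  s_{10} = 15.
Since s_{10} = s_1 = 15, the sequence is periodic with period 9.
So s_{601} = s_{1 + ((601-1) mod 9)} = s_7 = 1.

1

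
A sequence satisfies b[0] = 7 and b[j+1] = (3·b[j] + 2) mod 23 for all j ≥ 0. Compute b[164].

17

We have b[0] = 7,  b[1] = 0,  b[2] = 2,  b[3] = 8,  b[4] = 3,  b[5] = 11,  b[6] = 12,  b[7] = 15,  b[8] = 1,  b[9] = 5,  b[10] = 17,  b[11] = 7.
The sequence repeats with period 11.
(164 - 0) mod 11 = 10, so b[164] = b[10] = 17.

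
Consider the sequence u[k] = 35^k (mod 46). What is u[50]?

9

u[0] = 1; u[1] = 35; u[2] = 29; u[3] = 3; u[4] = 13; u[5] = 41; u[6] = 9; u[7] = 39; u[8] = 31; u[9] = 27; u[10] = 25; u[11] = 1.
Since u[11] = u[0] = 1, the sequence is periodic with period 11.
(50 - 0) mod 11 = 6, so u[50] = u[6] = 9.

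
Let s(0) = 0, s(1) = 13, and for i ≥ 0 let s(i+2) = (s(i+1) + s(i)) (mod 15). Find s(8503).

1

s(0) = 0, s(1) = 13, s(2) = 13, s(3) = 11, s(4) = 9, s(5) = 5, s(6) = 14, s(7) = 4, s(8) = 3, s(9) = 7, s(10) = 10, s(11) = 2, s(12) = 12, s(13) = 14, s(14) = 11, s(15) = 10, s(16) = 6, s(17) = 1, s(18) = 7, s(19) = 8, s(20) = 0, s(21) = 8, s(22) = 8, s(23) = 1, s(24) = 9, s(25) = 10, s(26) = 4, s(27) = 14, s(28) = 3, s(29) = 2, s(30) = 5, s(31) = 7, s(32) = 12, s(33) = 4, s(34) = 1, s(35) = 5, s(36) = 6, s(37) = 11, s(38) = 2, s(39) = 13, s(40) = 0, s(41) = 13.
Since (s(40), s(41)) = (s(0), s(1)) = (0, 13) (two consecutive terms determine the rest), the sequence is periodic with period 40.
(8503 - 0) mod 40 = 23, so s(8503) = s(23) = 1.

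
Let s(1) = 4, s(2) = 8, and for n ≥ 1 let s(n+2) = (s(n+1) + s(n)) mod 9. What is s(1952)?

1

Listing terms: s(1) = 4, s(2) = 8, s(3) = 3, s(4) = 2, s(5) = 5, s(6) = 7, s(7) = 3, s(8) = 1, s(9) = 4, s(10) = 5, s(11) = 0, s(12) = 5, s(13) = 5, s(14) = 1, s(15) = 6, s(16) = 7, s(17) = 4, s(18) = 2, s(19) = 6, s(20) = 8, s(21) = 5, s(22) = 4, s(23) = 0, s(24) = 4, s(25) = 4, s(26) = 8.
The sequence repeats with period 24.
So s(1952) = s(1 + ((1952-1) mod 24)) = s(8) = 1.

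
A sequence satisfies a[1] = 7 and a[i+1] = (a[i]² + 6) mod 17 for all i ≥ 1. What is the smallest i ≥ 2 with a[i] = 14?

a[1] = 7; a[2] = 4; a[3] = 5; a[4] = 14; a[5] = 15; a[6] = 10; a[7] = 4.
Since a[7] = a[2] = 4, the sequence is eventually periodic: after a pre-period of length 1 it cycles with period 5.
The value 14 first appears (with i ≥ 2) at a[4].

4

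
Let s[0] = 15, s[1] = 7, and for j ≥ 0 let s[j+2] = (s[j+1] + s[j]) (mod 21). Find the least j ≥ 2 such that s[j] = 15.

16

s[0] = 15; s[1] = 7; s[2] = 1; s[3] = 8; s[4] = 9; s[5] = 17; s[6] = 5; s[7] = 1; s[8] = 6; s[9] = 7; s[10] = 13; s[11] = 20; s[12] = 12; s[13] = 11; s[14] = 2; s[15] = 13; s[16] = 15; s[17] = 7.
The sequence repeats with period 16.
The value 15 next appears (with j ≥ 2) at s[16].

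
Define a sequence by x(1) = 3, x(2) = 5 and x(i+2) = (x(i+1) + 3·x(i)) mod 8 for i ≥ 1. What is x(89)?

Listing terms: x(1) = 3, x(2) = 5, x(3) = 6, x(4) = 5, x(5) = 7, x(6) = 6, x(7) = 3, x(8) = 5.
The sequence repeats with period 6.
(89 - 1) mod 6 = 4, so x(89) = x(5) = 7.

7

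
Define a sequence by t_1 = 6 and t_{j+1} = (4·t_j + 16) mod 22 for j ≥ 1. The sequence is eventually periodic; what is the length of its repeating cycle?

5

Listing terms: t_1 = 6; t_2 = 18; t_3 = 0; t_4 = 16; t_5 = 14; t_6 = 6.
The sequence repeats with period 5.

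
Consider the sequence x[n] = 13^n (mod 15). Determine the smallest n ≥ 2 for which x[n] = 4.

2

x[1] = 13, x[2] = 4, x[3] = 7, x[4] = 1, x[5] = 13.
Since x[5] = x[1] = 13, the sequence is periodic with period 4.
The value 4 first appears (with n ≥ 2) at x[2].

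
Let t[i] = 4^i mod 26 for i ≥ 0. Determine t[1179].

Computing terms: t[0] = 1; t[1] = 4; t[2] = 16; t[3] = 12; t[4] = 22; t[5] = 10; t[6] = 14; t[7] = 4.
Since t[7] = t[1] = 4, the sequence is eventually periodic: after a pre-period of length 1 it cycles with period 6.
For i ≥ 1, t[i] depends only on (i - 1) mod 6. (1179 - 1) mod 6 = 2, so t[1179] = t[3] = 12.

12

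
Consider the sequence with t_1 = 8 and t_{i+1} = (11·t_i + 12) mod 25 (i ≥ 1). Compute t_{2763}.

7

Listing terms: t_1 = 8,  t_2 = 0,  t_3 = 12,  t_4 = 19,  t_5 = 21,  t_6 = 18,  t_7 = 10,  t_8 = 22,  t_9 = 4,  t_{10} = 6,  t_{11} = 3,  t_{12} = 20,  t_{13} = 7,  t_{14} = 14,  t_{15} = 16,  t_{16} = 13,  t_{17} = 5,  t_{18} = 17,  t_{19} = 24,  t_{20} = 1,  t_{21} = 23,  t_{22} = 15,  t_{23} = 2,  t_{24} = 9,  t_{25} = 11,  t_{26} = 8.
Since t_{26} = t_1 = 8, the sequence is periodic with period 25.
(2763 - 1) mod 25 = 12, so t_{2763} = t_{13} = 7.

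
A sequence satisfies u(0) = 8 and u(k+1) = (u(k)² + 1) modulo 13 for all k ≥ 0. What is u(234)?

1

Listing terms: u(0) = 8,  u(1) = 0,  u(2) = 1,  u(3) = 2,  u(4) = 5,  u(5) = 0.
Since u(5) = u(1) = 0, the sequence is eventually periodic: after a pre-period of length 1 it cycles with period 4.
For k ≥ 1, u(k) depends only on (k - 1) mod 4. (234 - 1) mod 4 = 1, so u(234) = u(2) = 1.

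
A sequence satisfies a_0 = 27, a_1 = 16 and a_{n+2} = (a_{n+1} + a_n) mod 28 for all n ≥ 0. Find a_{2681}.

5

We have a_0 = 27, a_1 = 16, a_2 = 15, a_3 = 3, a_4 = 18, a_5 = 21, a_6 = 11, a_7 = 4, a_8 = 15, a_9 = 19, a_{10} = 6, a_{11} = 25, a_{12} = 3, a_{13} = 0, a_{14} = 3, a_{15} = 3, a_{16} = 6, a_{17} = 9, a_{18} = 15, a_{19} = 24, a_{20} = 11, a_{21} = 7, a_{22} = 18, a_{23} = 25, a_{24} = 15, a_{25} = 12, a_{26} = 27, a_{27} = 11, a_{28} = 10, a_{29} = 21, a_{30} = 3, a_{31} = 24, a_{32} = 27, a_{33} = 23, a_{34} = 22, a_{35} = 17, a_{36} = 11, a_{37} = 0, a_{38} = 11, a_{39} = 11, a_{40} = 22, a_{41} = 5, a_{42} = 27, a_{43} = 4, a_{44} = 3, a_{45} = 7, a_{46} = 10, a_{47} = 17, a_{48} = 27, a_{49} = 16.
Since (a_{48}, a_{49}) = (a_0, a_1) = (27, 16) (two consecutive terms determine the rest), the sequence is periodic with period 48.
(2681 - 0) mod 48 = 41, so a_{2681} = a_{41} = 5.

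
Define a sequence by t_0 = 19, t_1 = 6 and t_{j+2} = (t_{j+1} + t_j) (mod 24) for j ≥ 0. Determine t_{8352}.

t_0 = 19; t_1 = 6; t_2 = 1; t_3 = 7; t_4 = 8; t_5 = 15; t_6 = 23; t_7 = 14; t_8 = 13; t_9 = 3; t_{10} = 16; t_{11} = 19; t_{12} = 11; t_{13} = 6; t_{14} = 17; t_{15} = 23; t_{16} = 16; t_{17} = 15; t_{18} = 7; t_{19} = 22; t_{20} = 5; t_{21} = 3; t_{22} = 8; t_{23} = 11; t_{24} = 19; t_{25} = 6.
Since (t_{24}, t_{25}) = (t_0, t_1) = (19, 6) (two consecutive terms determine the rest), the sequence is periodic with period 24.
(8352 - 0) mod 24 = 0, so t_{8352} = t_0 = 19.

19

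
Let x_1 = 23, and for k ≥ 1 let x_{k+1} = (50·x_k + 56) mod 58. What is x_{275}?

38

Computing terms: x_1 = 23,  x_2 = 46,  x_3 = 36,  x_4 = 0,  x_5 = 56,  x_6 = 14,  x_7 = 2,  x_8 = 40,  x_9 = 26,  x_{10} = 22,  x_{11} = 54,  x_{12} = 30,  x_{13} = 48,  x_{14} = 20,  x_{15} = 12,  x_{16} = 18,  x_{17} = 28,  x_{18} = 6,  x_{19} = 8,  x_{20} = 50,  x_{21} = 4,  x_{22} = 24,  x_{23} = 38,  x_{24} = 42,  x_{25} = 10,  x_{26} = 34,  x_{27} = 16,  x_{28} = 44,  x_{29} = 52,  x_{30} = 46.
Since x_{30} = x_2 = 46, the sequence is eventually periodic: after a pre-period of length 1 it cycles with period 28.
For k ≥ 2, x_k depends only on (k - 2) mod 28. (275 - 2) mod 28 = 21, so x_{275} = x_{23} = 38.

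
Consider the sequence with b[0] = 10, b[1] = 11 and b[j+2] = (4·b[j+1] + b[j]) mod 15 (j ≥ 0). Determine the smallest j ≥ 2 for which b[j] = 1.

b[0] = 10,  b[1] = 11,  b[2] = 9,  b[3] = 2,  b[4] = 2,  b[5] = 10,  b[6] = 12,  b[7] = 13,  b[8] = 4,  b[9] = 14,  b[10] = 0,  b[11] = 14,  b[12] = 11,  b[13] = 13,  b[14] = 3,  b[15] = 10,  b[16] = 13,  b[17] = 2,  b[18] = 6,  b[19] = 11,  b[20] = 5,  b[21] = 1,  b[22] = 9,  b[23] = 7,  b[24] = 7,  b[25] = 5,  b[26] = 12,  b[27] = 8,  b[28] = 14,  b[29] = 4,  b[30] = 0,  b[31] = 4,  b[32] = 1,  b[33] = 8,  b[34] = 3,  b[35] = 5,  b[36] = 8,  b[37] = 7,  b[38] = 6,  b[39] = 1,  b[40] = 10,  b[41] = 11.
Since (b[40], b[41]) = (b[0], b[1]) = (10, 11) (two consecutive terms determine the rest), the sequence is periodic with period 40.
The value 1 first appears (with j ≥ 2) at b[21].

21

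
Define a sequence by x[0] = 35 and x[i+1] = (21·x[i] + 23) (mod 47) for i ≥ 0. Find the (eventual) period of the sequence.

23

Listing terms: x[0] = 35, x[1] = 6, x[2] = 8, x[3] = 3, x[4] = 39, x[5] = 43, x[6] = 33, x[7] = 11, x[8] = 19, x[9] = 46, x[10] = 2, x[11] = 18, x[12] = 25, x[13] = 31, x[14] = 16, x[15] = 30, x[16] = 42, x[17] = 12, x[18] = 40, x[19] = 17, x[20] = 4, x[21] = 13, x[22] = 14, x[23] = 35.
Since x[23] = x[0] = 35, the sequence is periodic with period 23.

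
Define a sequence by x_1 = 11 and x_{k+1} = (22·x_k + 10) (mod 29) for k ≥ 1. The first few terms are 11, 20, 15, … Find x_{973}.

x_1 = 11, x_2 = 20, x_3 = 15, x_4 = 21, x_5 = 8, x_6 = 12, x_7 = 13, x_8 = 6, x_9 = 26, x_{10} = 2, x_{11} = 25, x_{12} = 9, x_{13} = 5, x_{14} = 4, x_{15} = 11.
Since x_{15} = x_1 = 11, the sequence is periodic with period 14.
So x_{973} = x_{1 + ((973-1) mod 14)} = x_7 = 13.

13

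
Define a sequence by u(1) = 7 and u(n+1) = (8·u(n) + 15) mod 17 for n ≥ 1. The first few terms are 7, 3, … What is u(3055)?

Listing terms: u(1) = 7,  u(2) = 3,  u(3) = 5,  u(4) = 4,  u(5) = 13,  u(6) = 0,  u(7) = 15,  u(8) = 16,  u(9) = 7.
The sequence repeats with period 8.
So u(3055) = u(1 + ((3055-1) mod 8)) = u(7) = 15.

15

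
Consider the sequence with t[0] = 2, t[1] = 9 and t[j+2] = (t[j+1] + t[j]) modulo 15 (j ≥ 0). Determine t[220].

We have t[0] = 2, t[1] = 9, t[2] = 11, t[3] = 5, t[4] = 1, t[5] = 6, t[6] = 7, t[7] = 13, t[8] = 5, t[9] = 3, t[10] = 8, t[11] = 11, t[12] = 4, t[13] = 0, t[14] = 4, t[15] = 4, t[16] = 8, t[17] = 12, t[18] = 5, t[19] = 2, t[20] = 7, t[21] = 9, t[22] = 1, t[23] = 10, t[24] = 11, t[25] = 6, t[26] = 2, t[27] = 8, t[28] = 10, t[29] = 3, t[30] = 13, t[31] = 1, t[32] = 14, t[33] = 0, t[34] = 14, t[35] = 14, t[36] = 13, t[37] = 12, t[38] = 10, t[39] = 7, t[40] = 2, t[41] = 9.
The sequence repeats with period 40.
So t[220] = t[0 + ((220-0) mod 40)] = t[20] = 7.

7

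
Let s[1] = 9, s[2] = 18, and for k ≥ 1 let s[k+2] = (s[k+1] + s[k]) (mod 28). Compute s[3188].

We have s[1] = 9, s[2] = 18, s[3] = 27, s[4] = 17, s[5] = 16, s[6] = 5, s[7] = 21, s[8] = 26, s[9] = 19, s[10] = 17, s[11] = 8, s[12] = 25, s[13] = 5, s[14] = 2, s[15] = 7, s[16] = 9, s[17] = 16, s[18] = 25, s[19] = 13, s[20] = 10, s[21] = 23, s[22] = 5, s[23] = 0, s[24] = 5, s[25] = 5, s[26] = 10, s[27] = 15, s[28] = 25, s[29] = 12, s[30] = 9, s[31] = 21, s[32] = 2, s[33] = 23, s[34] = 25, s[35] = 20, s[36] = 17, s[37] = 9, s[38] = 26, s[39] = 7, s[40] = 5, s[41] = 12, s[42] = 17, s[43] = 1, s[44] = 18, s[45] = 19, s[46] = 9, s[47] = 0, s[48] = 9, s[49] = 9, s[50] = 18.
The sequence repeats with period 48.
(3188 - 1) mod 48 = 19, so s[3188] = s[20] = 10.

10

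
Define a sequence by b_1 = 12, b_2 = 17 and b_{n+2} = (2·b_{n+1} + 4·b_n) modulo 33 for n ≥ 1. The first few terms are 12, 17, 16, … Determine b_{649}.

Computing terms: b_1 = 12; b_2 = 17; b_3 = 16; b_4 = 1; b_5 = 0; b_6 = 4; b_7 = 8; b_8 = 32; b_9 = 30; b_{10} = 23; b_{11} = 1; b_{12} = 28; b_{13} = 27; b_{14} = 1; b_{15} = 11; b_{16} = 26; b_{17} = 30; b_{18} = 32; b_{19} = 19; b_{20} = 1; b_{21} = 12; b_{22} = 28; b_{23} = 5; b_{24} = 23; b_{25} = 0; b_{26} = 26; b_{27} = 19; b_{28} = 10; b_{29} = 30; b_{30} = 1; b_{31} = 23; b_{32} = 17; b_{33} = 27; b_{34} = 23; b_{35} = 22; b_{36} = 4; b_{37} = 30; b_{38} = 10; b_{39} = 8; b_{40} = 23; b_{41} = 12; b_{42} = 17.
The sequence repeats with period 40.
So b_{649} = b_{1 + ((649-1) mod 40)} = b_9 = 30.

30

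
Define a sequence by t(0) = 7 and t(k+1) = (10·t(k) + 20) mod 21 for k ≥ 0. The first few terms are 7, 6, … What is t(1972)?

9

t(0) = 7,  t(1) = 6,  t(2) = 17,  t(3) = 1,  t(4) = 9,  t(5) = 5,  t(6) = 7.
The sequence repeats with period 6.
(1972 - 0) mod 6 = 4, so t(1972) = t(4) = 9.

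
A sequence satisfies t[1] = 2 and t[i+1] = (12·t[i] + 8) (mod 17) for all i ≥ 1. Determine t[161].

2

Computing terms: t[1] = 2; t[2] = 15; t[3] = 1; t[4] = 3; t[5] = 10; t[6] = 9; t[7] = 14; t[8] = 6; t[9] = 12; t[10] = 16; t[11] = 13; t[12] = 11; t[13] = 4; t[14] = 5; t[15] = 0; t[16] = 8; t[17] = 2.
Since t[17] = t[1] = 2, the sequence is periodic with period 16.
So t[161] = t[1 + ((161-1) mod 16)] = t[1] = 2.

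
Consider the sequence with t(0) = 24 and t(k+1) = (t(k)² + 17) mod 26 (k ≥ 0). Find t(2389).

Computing terms: t(0) = 24; t(1) = 21; t(2) = 16; t(3) = 13; t(4) = 4; t(5) = 7; t(6) = 14; t(7) = 5; t(8) = 16.
Since t(8) = t(2) = 16, the sequence is eventually periodic: after a pre-period of length 2 it cycles with period 6.
For k ≥ 2, t(k) depends only on (k - 2) mod 6. (2389 - 2) mod 6 = 5, so t(2389) = t(7) = 5.

5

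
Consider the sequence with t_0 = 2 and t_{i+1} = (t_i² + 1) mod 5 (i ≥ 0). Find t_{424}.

t_0 = 2, t_1 = 0, t_2 = 1, t_3 = 2.
Since t_3 = t_0 = 2, the sequence is periodic with period 3.
So t_{424} = t_{0 + ((424-0) mod 3)} = t_1 = 0.

0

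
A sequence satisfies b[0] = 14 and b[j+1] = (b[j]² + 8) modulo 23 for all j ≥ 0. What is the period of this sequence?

5

We have b[0] = 14; b[1] = 20; b[2] = 17; b[3] = 21; b[4] = 12; b[5] = 14.
Since b[5] = b[0] = 14, the sequence is periodic with period 5.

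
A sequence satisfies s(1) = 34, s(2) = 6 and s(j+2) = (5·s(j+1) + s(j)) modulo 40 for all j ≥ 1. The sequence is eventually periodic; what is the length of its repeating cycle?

6

Listing terms: s(1) = 34, s(2) = 6, s(3) = 24, s(4) = 6, s(5) = 14, s(6) = 36, s(7) = 34, s(8) = 6.
Since (s(7), s(8)) = (s(1), s(2)) = (34, 6) (two consecutive terms determine the rest), the sequence is periodic with period 6.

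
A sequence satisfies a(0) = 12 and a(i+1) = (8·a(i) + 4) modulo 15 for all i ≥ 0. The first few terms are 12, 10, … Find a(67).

Listing terms: a(0) = 12; a(1) = 10; a(2) = 9; a(3) = 1; a(4) = 12.
The sequence repeats with period 4.
(67 - 0) mod 4 = 3, so a(67) = a(3) = 1.

1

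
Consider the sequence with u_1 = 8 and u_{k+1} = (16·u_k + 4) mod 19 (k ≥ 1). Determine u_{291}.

7

u_1 = 8,  u_2 = 18,  u_3 = 7,  u_4 = 2,  u_5 = 17,  u_6 = 10,  u_7 = 12,  u_8 = 6,  u_9 = 5,  u_{10} = 8.
Since u_{10} = u_1 = 8, the sequence is periodic with period 9.
So u_{291} = u_{1 + ((291-1) mod 9)} = u_3 = 7.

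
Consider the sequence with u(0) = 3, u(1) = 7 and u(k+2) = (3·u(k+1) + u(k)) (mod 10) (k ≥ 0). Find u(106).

We have u(0) = 3; u(1) = 7; u(2) = 4; u(3) = 9; u(4) = 1; u(5) = 2; u(6) = 7; u(7) = 3; u(8) = 6; u(9) = 1; u(10) = 9; u(11) = 8; u(12) = 3; u(13) = 7.
Since (u(12), u(13)) = (u(0), u(1)) = (3, 7) (two consecutive terms determine the rest), the sequence is periodic with period 12.
So u(106) = u(0 + ((106-0) mod 12)) = u(10) = 9.

9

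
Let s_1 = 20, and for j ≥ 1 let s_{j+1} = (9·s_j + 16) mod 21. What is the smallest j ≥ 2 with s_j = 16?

3

We have s_1 = 20; s_2 = 7; s_3 = 16; s_4 = 13; s_5 = 7.
Since s_5 = s_2 = 7, the sequence is eventually periodic: after a pre-period of length 1 it cycles with period 3.
The value 16 first appears (with j ≥ 2) at s_3.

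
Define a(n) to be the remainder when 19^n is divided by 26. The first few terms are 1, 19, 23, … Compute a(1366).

We have a(0) = 1,  a(1) = 19,  a(2) = 23,  a(3) = 21,  a(4) = 9,  a(5) = 15,  a(6) = 25,  a(7) = 7,  a(8) = 3,  a(9) = 5,  a(10) = 17,  a(11) = 11,  a(12) = 1.
Since a(12) = a(0) = 1, the sequence is periodic with period 12.
So a(1366) = a(0 + ((1366-0) mod 12)) = a(10) = 17.

17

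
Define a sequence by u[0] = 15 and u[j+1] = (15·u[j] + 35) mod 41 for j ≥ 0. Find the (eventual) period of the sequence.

40

We have u[0] = 15; u[1] = 14; u[2] = 40; u[3] = 20; u[4] = 7; u[5] = 17; u[6] = 3; u[7] = 39; u[8] = 5; u[9] = 28; u[10] = 4; u[11] = 13; u[12] = 25; u[13] = 0; u[14] = 35; u[15] = 27; u[16] = 30; u[17] = 34; u[18] = 12; u[19] = 10; u[20] = 21; u[21] = 22; u[22] = 37; u[23] = 16; u[24] = 29; u[25] = 19; u[26] = 33; u[27] = 38; u[28] = 31; u[29] = 8; u[30] = 32; u[31] = 23; u[32] = 11; u[33] = 36; u[34] = 1; u[35] = 9; u[36] = 6; u[37] = 2; u[38] = 24; u[39] = 26; u[40] = 15.
Since u[40] = u[0] = 15, the sequence is periodic with period 40.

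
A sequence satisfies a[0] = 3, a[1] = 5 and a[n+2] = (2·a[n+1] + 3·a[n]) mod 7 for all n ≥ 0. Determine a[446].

Listing terms: a[0] = 3,  a[1] = 5,  a[2] = 5,  a[3] = 4,  a[4] = 2,  a[5] = 2,  a[6] = 3,  a[7] = 5.
Since (a[6], a[7]) = (a[0], a[1]) = (3, 5) (two consecutive terms determine the rest), the sequence is periodic with period 6.
So a[446] = a[0 + ((446-0) mod 6)] = a[2] = 5.

5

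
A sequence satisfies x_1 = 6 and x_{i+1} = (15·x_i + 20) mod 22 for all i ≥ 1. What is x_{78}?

We have x_1 = 6, x_2 = 0, x_3 = 20, x_4 = 12, x_5 = 2, x_6 = 6.
The sequence repeats with period 5.
So x_{78} = x_{1 + ((78-1) mod 5)} = x_3 = 20.

20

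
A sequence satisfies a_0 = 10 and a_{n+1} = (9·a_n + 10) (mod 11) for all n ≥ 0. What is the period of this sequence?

5

We have a_0 = 10, a_1 = 1, a_2 = 8, a_3 = 5, a_4 = 0, a_5 = 10.
The sequence repeats with period 5.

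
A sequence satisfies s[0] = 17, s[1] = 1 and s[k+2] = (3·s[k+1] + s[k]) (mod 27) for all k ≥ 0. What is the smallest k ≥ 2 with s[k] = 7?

Listing terms: s[0] = 17,  s[1] = 1,  s[2] = 20,  s[3] = 7,  s[4] = 14,  s[5] = 22,  s[6] = 26,  s[7] = 19,  s[8] = 2,  s[9] = 25,  s[10] = 23,  s[11] = 13,  s[12] = 8,  s[13] = 10,  s[14] = 11,  s[15] = 16,  s[16] = 5,  s[17] = 4,  s[18] = 17,  s[19] = 1.
The sequence repeats with period 18.
The value 7 first appears (with k ≥ 2) at s[3].

3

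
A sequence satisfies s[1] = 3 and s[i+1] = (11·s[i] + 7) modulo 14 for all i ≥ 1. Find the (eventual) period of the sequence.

6

s[1] = 3, s[2] = 12, s[3] = 13, s[4] = 10, s[5] = 5, s[6] = 6, s[7] = 3.
The sequence repeats with period 6.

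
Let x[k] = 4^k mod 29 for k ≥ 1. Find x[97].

Computing terms: x[1] = 4; x[2] = 16; x[3] = 6; x[4] = 24; x[5] = 9; x[6] = 7; x[7] = 28; x[8] = 25; x[9] = 13; x[10] = 23; x[11] = 5; x[12] = 20; x[13] = 22; x[14] = 1; x[15] = 4.
Since x[15] = x[1] = 4, the sequence is periodic with period 14.
(97 - 1) mod 14 = 12, so x[97] = x[13] = 22.

22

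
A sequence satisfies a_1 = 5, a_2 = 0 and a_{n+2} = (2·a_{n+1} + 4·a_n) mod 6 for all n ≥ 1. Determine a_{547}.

2

Computing terms: a_1 = 5,  a_2 = 0,  a_3 = 2,  a_4 = 4,  a_5 = 4,  a_6 = 0,  a_7 = 4,  a_8 = 2,  a_9 = 2,  a_{10} = 0,  a_{11} = 2.
Since (a_{10}, a_{11}) = (a_2, a_3) = (0, 2) (two consecutive terms determine the rest), the sequence is eventually periodic: after a pre-period of length 1 it cycles with period 8.
For n ≥ 2, a_n depends only on (n - 2) mod 8. (547 - 2) mod 8 = 1, so a_{547} = a_3 = 2.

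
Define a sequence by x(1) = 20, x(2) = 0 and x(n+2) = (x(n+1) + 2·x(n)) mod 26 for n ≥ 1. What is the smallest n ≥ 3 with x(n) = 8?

x(1) = 20; x(2) = 0; x(3) = 14; x(4) = 14; x(5) = 16; x(6) = 18; x(7) = 24; x(8) = 8; x(9) = 4; x(10) = 20; x(11) = 2; x(12) = 16; x(13) = 20; x(14) = 0.
The sequence repeats with period 12.
The value 8 first appears (with n ≥ 3) at x(8).

8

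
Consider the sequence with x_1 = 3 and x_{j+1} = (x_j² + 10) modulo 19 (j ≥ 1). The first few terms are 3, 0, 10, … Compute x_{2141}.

2

x_1 = 3, x_2 = 0, x_3 = 10, x_4 = 15, x_5 = 7, x_6 = 2, x_7 = 14, x_8 = 16, x_9 = 0.
Since x_9 = x_2 = 0, the sequence is eventually periodic: after a pre-period of length 1 it cycles with period 7.
For j ≥ 2, x_j depends only on (j - 2) mod 7. (2141 - 2) mod 7 = 4, so x_{2141} = x_6 = 2.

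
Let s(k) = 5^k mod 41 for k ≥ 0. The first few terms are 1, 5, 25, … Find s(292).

Listing terms: s(0) = 1,  s(1) = 5,  s(2) = 25,  s(3) = 2,  s(4) = 10,  s(5) = 9,  s(6) = 4,  s(7) = 20,  s(8) = 18,  s(9) = 8,  s(10) = 40,  s(11) = 36,  s(12) = 16,  s(13) = 39,  s(14) = 31,  s(15) = 32,  s(16) = 37,  s(17) = 21,  s(18) = 23,  s(19) = 33,  s(20) = 1.
The sequence repeats with period 20.
(292 - 0) mod 20 = 12, so s(292) = s(12) = 16.

16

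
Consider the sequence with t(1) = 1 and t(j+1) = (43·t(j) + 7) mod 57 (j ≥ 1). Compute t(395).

Computing terms: t(1) = 1, t(2) = 50, t(3) = 48, t(4) = 19, t(5) = 26, t(6) = 42, t(7) = 46, t(8) = 47, t(9) = 33, t(10) = 1.
Since t(10) = t(1) = 1, the sequence is periodic with period 9.
So t(395) = t(1 + ((395-1) mod 9)) = t(8) = 47.

47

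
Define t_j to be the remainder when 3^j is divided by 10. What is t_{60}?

Computing terms: t_1 = 3; t_2 = 9; t_3 = 7; t_4 = 1; t_5 = 3.
Since t_5 = t_1 = 3, the sequence is periodic with period 4.
So t_{60} = t_{1 + ((60-1) mod 4)} = t_4 = 1.

1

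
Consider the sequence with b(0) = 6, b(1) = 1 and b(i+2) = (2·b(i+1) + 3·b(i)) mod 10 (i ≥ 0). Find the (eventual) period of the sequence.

Listing terms: b(0) = 6,  b(1) = 1,  b(2) = 0,  b(3) = 3,  b(4) = 6,  b(5) = 1.
The sequence repeats with period 4.

4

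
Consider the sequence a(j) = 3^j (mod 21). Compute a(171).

6

Computing terms: a(1) = 3; a(2) = 9; a(3) = 6; a(4) = 18; a(5) = 12; a(6) = 15; a(7) = 3.
The sequence repeats with period 6.
(171 - 1) mod 6 = 2, so a(171) = a(3) = 6.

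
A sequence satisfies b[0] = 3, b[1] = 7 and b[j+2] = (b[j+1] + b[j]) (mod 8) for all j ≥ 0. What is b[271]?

b[0] = 3; b[1] = 7; b[2] = 2; b[3] = 1; b[4] = 3; b[5] = 4; b[6] = 7; b[7] = 3; b[8] = 2; b[9] = 5; b[10] = 7; b[11] = 4; b[12] = 3; b[13] = 7.
The sequence repeats with period 12.
(271 - 0) mod 12 = 7, so b[271] = b[7] = 3.

3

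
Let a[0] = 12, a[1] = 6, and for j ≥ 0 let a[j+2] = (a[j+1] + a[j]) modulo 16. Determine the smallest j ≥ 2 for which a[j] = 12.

Listing terms: a[0] = 12,  a[1] = 6,  a[2] = 2,  a[3] = 8,  a[4] = 10,  a[5] = 2,  a[6] = 12,  a[7] = 14,  a[8] = 10,  a[9] = 8,  a[10] = 2,  a[11] = 10,  a[12] = 12,  a[13] = 6.
The sequence repeats with period 12.
The value 12 first appears (with j ≥ 2) at a[6].

6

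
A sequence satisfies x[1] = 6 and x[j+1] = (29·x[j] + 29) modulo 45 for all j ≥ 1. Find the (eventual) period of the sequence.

6

x[1] = 6; x[2] = 23; x[3] = 21; x[4] = 8; x[5] = 36; x[6] = 38; x[7] = 6.
Since x[7] = x[1] = 6, the sequence is periodic with period 6.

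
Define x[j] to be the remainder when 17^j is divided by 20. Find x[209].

17

We have x[0] = 1, x[1] = 17, x[2] = 9, x[3] = 13, x[4] = 1.
The sequence repeats with period 4.
(209 - 0) mod 4 = 1, so x[209] = x[1] = 17.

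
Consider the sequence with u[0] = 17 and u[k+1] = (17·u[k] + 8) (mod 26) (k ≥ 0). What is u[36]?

17

Computing terms: u[0] = 17, u[1] = 11, u[2] = 13, u[3] = 21, u[4] = 1, u[5] = 25, u[6] = 17.
Since u[6] = u[0] = 17, the sequence is periodic with period 6.
(36 - 0) mod 6 = 0, so u[36] = u[0] = 17.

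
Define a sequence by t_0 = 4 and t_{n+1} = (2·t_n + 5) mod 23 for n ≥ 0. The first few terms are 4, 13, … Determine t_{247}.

Computing terms: t_0 = 4,  t_1 = 13,  t_2 = 8,  t_3 = 21,  t_4 = 1,  t_5 = 7,  t_6 = 19,  t_7 = 20,  t_8 = 22,  t_9 = 3,  t_{10} = 11,  t_{11} = 4.
Since t_{11} = t_0 = 4, the sequence is periodic with period 11.
So t_{247} = t_{0 + ((247-0) mod 11)} = t_5 = 7.

7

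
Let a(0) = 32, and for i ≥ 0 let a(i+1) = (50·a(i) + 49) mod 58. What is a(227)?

a(0) = 32; a(1) = 25; a(2) = 23; a(3) = 39; a(4) = 27; a(5) = 7; a(6) = 51; a(7) = 47; a(8) = 21; a(9) = 55; a(10) = 15; a(11) = 45; a(12) = 37; a(13) = 43; a(14) = 53; a(15) = 31; a(16) = 33; a(17) = 17; a(18) = 29; a(19) = 49; a(20) = 5; a(21) = 9; a(22) = 35; a(23) = 1; a(24) = 41; a(25) = 11; a(26) = 19; a(27) = 13; a(28) = 3; a(29) = 25.
Since a(29) = a(1) = 25, the sequence is eventually periodic: after a pre-period of length 1 it cycles with period 28.
For i ≥ 1, a(i) depends only on (i - 1) mod 28. (227 - 1) mod 28 = 2, so a(227) = a(3) = 39.

39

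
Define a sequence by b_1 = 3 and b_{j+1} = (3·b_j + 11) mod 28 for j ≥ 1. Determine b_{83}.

b_1 = 3,  b_2 = 20,  b_3 = 15,  b_4 = 0,  b_5 = 11,  b_6 = 16,  b_7 = 3.
The sequence repeats with period 6.
(83 - 1) mod 6 = 4, so b_{83} = b_5 = 11.

11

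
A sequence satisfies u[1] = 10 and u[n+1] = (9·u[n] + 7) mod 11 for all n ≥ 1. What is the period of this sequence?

5

Listing terms: u[1] = 10; u[2] = 9; u[3] = 0; u[4] = 7; u[5] = 4; u[6] = 10.
The sequence repeats with period 5.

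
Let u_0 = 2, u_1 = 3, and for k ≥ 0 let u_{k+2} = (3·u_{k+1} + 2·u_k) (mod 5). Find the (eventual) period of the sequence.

u_0 = 2, u_1 = 3, u_2 = 3, u_3 = 0, u_4 = 1, u_5 = 3, u_6 = 1, u_7 = 4, u_8 = 4, u_9 = 0, u_{10} = 3, u_{11} = 4, u_{12} = 3, u_{13} = 2, u_{14} = 2, u_{15} = 0, u_{16} = 4, u_{17} = 2, u_{18} = 4, u_{19} = 1, u_{20} = 1, u_{21} = 0, u_{22} = 2, u_{23} = 1, u_{24} = 2, u_{25} = 3.
Since (u_{24}, u_{25}) = (u_0, u_1) = (2, 3) (two consecutive terms determine the rest), the sequence is periodic with period 24.

24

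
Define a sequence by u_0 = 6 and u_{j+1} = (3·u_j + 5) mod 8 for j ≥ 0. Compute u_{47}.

Listing terms: u_0 = 6,  u_1 = 7,  u_2 = 2,  u_3 = 3,  u_4 = 6.
Since u_4 = u_0 = 6, the sequence is periodic with period 4.
(47 - 0) mod 4 = 3, so u_{47} = u_3 = 3.

3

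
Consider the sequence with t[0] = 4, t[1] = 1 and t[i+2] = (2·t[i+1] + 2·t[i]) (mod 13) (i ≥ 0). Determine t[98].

Computing terms: t[0] = 4,  t[1] = 1,  t[2] = 10,  t[3] = 9,  t[4] = 12,  t[5] = 3,  t[6] = 4,  t[7] = 1.
The sequence repeats with period 6.
So t[98] = t[0 + ((98-0) mod 6)] = t[2] = 10.

10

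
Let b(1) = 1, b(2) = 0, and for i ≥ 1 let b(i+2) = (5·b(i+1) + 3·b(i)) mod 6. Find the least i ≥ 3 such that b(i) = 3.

3

b(1) = 1, b(2) = 0, b(3) = 3, b(4) = 3, b(5) = 0, b(6) = 3.
Since (b(5), b(6)) = (b(2), b(3)) = (0, 3) (two consecutive terms determine the rest), the sequence is eventually periodic: after a pre-period of length 1 it cycles with period 3.
The value 3 first appears (with i ≥ 3) at b(3).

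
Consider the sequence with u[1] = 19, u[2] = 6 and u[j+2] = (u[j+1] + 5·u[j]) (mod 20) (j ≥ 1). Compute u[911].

16

Listing terms: u[1] = 19; u[2] = 6; u[3] = 1; u[4] = 11; u[5] = 16; u[6] = 11; u[7] = 11; u[8] = 6; u[9] = 1.
Since (u[8], u[9]) = (u[2], u[3]) = (6, 1) (two consecutive terms determine the rest), the sequence is eventually periodic: after a pre-period of length 1 it cycles with period 6.
For j ≥ 2, u[j] depends only on (j - 2) mod 6. (911 - 2) mod 6 = 3, so u[911] = u[5] = 16.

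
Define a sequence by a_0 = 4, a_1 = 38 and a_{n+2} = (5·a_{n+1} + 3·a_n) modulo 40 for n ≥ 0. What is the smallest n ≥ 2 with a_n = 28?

a_0 = 4, a_1 = 38, a_2 = 2, a_3 = 4, a_4 = 26, a_5 = 22, a_6 = 28, a_7 = 6, a_8 = 34, a_9 = 28, a_{10} = 2, a_{11} = 14, a_{12} = 36, a_{13} = 22, a_{14} = 18, a_{15} = 36, a_{16} = 34, a_{17} = 38, a_{18} = 12, a_{19} = 14, a_{20} = 26, a_{21} = 12, a_{22} = 18, a_{23} = 6, a_{24} = 4, a_{25} = 38.
The sequence repeats with period 24.
The value 28 first appears (with n ≥ 2) at a_6.

6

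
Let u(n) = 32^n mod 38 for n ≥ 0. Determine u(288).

We have u(0) = 1,  u(1) = 32,  u(2) = 36,  u(3) = 12,  u(4) = 4,  u(5) = 14,  u(6) = 30,  u(7) = 10,  u(8) = 16,  u(9) = 18,  u(10) = 6,  u(11) = 2,  u(12) = 26,  u(13) = 34,  u(14) = 24,  u(15) = 8,  u(16) = 28,  u(17) = 22,  u(18) = 20,  u(19) = 32.
Since u(19) = u(1) = 32, the sequence is eventually periodic: after a pre-period of length 1 it cycles with period 18.
For n ≥ 1, u(n) depends only on (n - 1) mod 18. (288 - 1) mod 18 = 17, so u(288) = u(18) = 20.

20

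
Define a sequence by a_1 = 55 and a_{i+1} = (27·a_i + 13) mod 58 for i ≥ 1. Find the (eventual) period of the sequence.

28

We have a_1 = 55; a_2 = 48; a_3 = 33; a_4 = 34; a_5 = 3; a_6 = 36; a_7 = 57; a_8 = 44; a_9 = 41; a_{10} = 18; a_{11} = 35; a_{12} = 30; a_{13} = 11; a_{14} = 20; a_{15} = 31; a_{16} = 38; a_{17} = 53; a_{18} = 52; a_{19} = 25; a_{20} = 50; a_{21} = 29; a_{22} = 42; a_{23} = 45; a_{24} = 10; a_{25} = 51; a_{26} = 56; a_{27} = 17; a_{28} = 8; a_{29} = 55.
Since a_{29} = a_1 = 55, the sequence is periodic with period 28.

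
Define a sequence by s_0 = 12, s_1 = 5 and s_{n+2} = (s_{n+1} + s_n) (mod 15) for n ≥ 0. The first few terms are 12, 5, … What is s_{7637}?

4

Computing terms: s_0 = 12, s_1 = 5, s_2 = 2, s_3 = 7, s_4 = 9, s_5 = 1, s_6 = 10, s_7 = 11, s_8 = 6, s_9 = 2, s_{10} = 8, s_{11} = 10, s_{12} = 3, s_{13} = 13, s_{14} = 1, s_{15} = 14, s_{16} = 0, s_{17} = 14, s_{18} = 14, s_{19} = 13, s_{20} = 12, s_{21} = 10, s_{22} = 7, s_{23} = 2, s_{24} = 9, s_{25} = 11, s_{26} = 5, s_{27} = 1, s_{28} = 6, s_{29} = 7, s_{30} = 13, s_{31} = 5, s_{32} = 3, s_{33} = 8, s_{34} = 11, s_{35} = 4, s_{36} = 0, s_{37} = 4, s_{38} = 4, s_{39} = 8, s_{40} = 12, s_{41} = 5.
The sequence repeats with period 40.
(7637 - 0) mod 40 = 37, so s_{7637} = s_{37} = 4.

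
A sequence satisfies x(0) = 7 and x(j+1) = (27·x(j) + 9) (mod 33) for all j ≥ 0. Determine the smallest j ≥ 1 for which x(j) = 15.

4

Computing terms: x(0) = 7, x(1) = 0, x(2) = 9, x(3) = 21, x(4) = 15, x(5) = 18, x(6) = 0.
Since x(6) = x(1) = 0, the sequence is eventually periodic: after a pre-period of length 1 it cycles with period 5.
The value 15 first appears (with j ≥ 1) at x(4).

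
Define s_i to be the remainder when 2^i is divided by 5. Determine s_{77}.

2

Computing terms: s_1 = 2,  s_2 = 4,  s_3 = 3,  s_4 = 1,  s_5 = 2.
The sequence repeats with period 4.
(77 - 1) mod 4 = 0, so s_{77} = s_1 = 2.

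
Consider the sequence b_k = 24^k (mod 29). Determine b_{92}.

b_0 = 1, b_1 = 24, b_2 = 25, b_3 = 20, b_4 = 16, b_5 = 7, b_6 = 23, b_7 = 1.
Since b_7 = b_0 = 1, the sequence is periodic with period 7.
So b_{92} = b_{0 + ((92-0) mod 7)} = b_1 = 24.

24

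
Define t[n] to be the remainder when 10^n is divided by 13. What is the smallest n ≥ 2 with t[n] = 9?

2

t[1] = 10; t[2] = 9; t[3] = 12; t[4] = 3; t[5] = 4; t[6] = 1; t[7] = 10.
The sequence repeats with period 6.
The value 9 first appears (with n ≥ 2) at t[2].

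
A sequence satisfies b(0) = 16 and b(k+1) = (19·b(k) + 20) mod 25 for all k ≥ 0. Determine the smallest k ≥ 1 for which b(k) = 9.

9

Computing terms: b(0) = 16; b(1) = 24; b(2) = 1; b(3) = 14; b(4) = 11; b(5) = 4; b(6) = 21; b(7) = 19; b(8) = 6; b(9) = 9; b(10) = 16.
Since b(10) = b(0) = 16, the sequence is periodic with period 10.
The value 9 first appears (with k ≥ 1) at b(9).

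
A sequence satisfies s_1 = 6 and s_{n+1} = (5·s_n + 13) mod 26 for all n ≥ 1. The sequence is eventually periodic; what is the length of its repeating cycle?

Computing terms: s_1 = 6,  s_2 = 17,  s_3 = 20,  s_4 = 9,  s_5 = 6.
Since s_5 = s_1 = 6, the sequence is periodic with period 4.

4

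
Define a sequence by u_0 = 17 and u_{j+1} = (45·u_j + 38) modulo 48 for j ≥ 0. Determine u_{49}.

We have u_0 = 17, u_1 = 35, u_2 = 29, u_3 = 47, u_4 = 41, u_5 = 11, u_6 = 5, u_7 = 23, u_8 = 17.
The sequence repeats with period 8.
So u_{49} = u_{0 + ((49-0) mod 8)} = u_1 = 35.

35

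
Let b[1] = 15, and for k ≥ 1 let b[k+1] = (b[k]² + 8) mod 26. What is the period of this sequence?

b[1] = 15,  b[2] = 25,  b[3] = 9,  b[4] = 11,  b[5] = 25.
Since b[5] = b[2] = 25, the sequence is eventually periodic: after a pre-period of length 1 it cycles with period 3.

3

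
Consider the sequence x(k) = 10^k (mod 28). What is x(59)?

Computing terms: x(1) = 10, x(2) = 16, x(3) = 20, x(4) = 4, x(5) = 12, x(6) = 8, x(7) = 24, x(8) = 16.
Since x(8) = x(2) = 16, the sequence is eventually periodic: after a pre-period of length 1 it cycles with period 6.
For k ≥ 2, x(k) depends only on (k - 2) mod 6. (59 - 2) mod 6 = 3, so x(59) = x(5) = 12.

12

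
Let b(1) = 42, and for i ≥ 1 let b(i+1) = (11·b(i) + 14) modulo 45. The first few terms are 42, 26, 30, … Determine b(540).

23

Listing terms: b(1) = 42, b(2) = 26, b(3) = 30, b(4) = 29, b(5) = 18, b(6) = 32, b(7) = 6, b(8) = 35, b(9) = 39, b(10) = 38, b(11) = 27, b(12) = 41, b(13) = 15, b(14) = 44, b(15) = 3, b(16) = 2, b(17) = 36, b(18) = 5, b(19) = 24, b(20) = 8, b(21) = 12, b(22) = 11, b(23) = 0, b(24) = 14, b(25) = 33, b(26) = 17, b(27) = 21, b(28) = 20, b(29) = 9, b(30) = 23, b(31) = 42.
The sequence repeats with period 30.
(540 - 1) mod 30 = 29, so b(540) = b(30) = 23.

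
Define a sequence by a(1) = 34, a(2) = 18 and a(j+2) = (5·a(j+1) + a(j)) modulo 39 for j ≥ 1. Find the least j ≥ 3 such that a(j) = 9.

6

We have a(1) = 34; a(2) = 18; a(3) = 7; a(4) = 14; a(5) = 38; a(6) = 9; a(7) = 5; a(8) = 34; a(9) = 19; a(10) = 12; a(11) = 1; a(12) = 17; a(13) = 8; a(14) = 18; a(15) = 20; a(16) = 1; a(17) = 25; a(18) = 9; a(19) = 31; a(20) = 8; a(21) = 32; a(22) = 12; a(23) = 14; a(24) = 4; a(25) = 34; a(26) = 18.
Since (a(25), a(26)) = (a(1), a(2)) = (34, 18) (two consecutive terms determine the rest), the sequence is periodic with period 24.
The value 9 first appears (with j ≥ 3) at a(6).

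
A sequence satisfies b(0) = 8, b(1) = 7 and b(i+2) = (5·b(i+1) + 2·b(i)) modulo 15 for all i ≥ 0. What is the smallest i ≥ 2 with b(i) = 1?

7

b(0) = 8,  b(1) = 7,  b(2) = 6,  b(3) = 14,  b(4) = 7,  b(5) = 3,  b(6) = 14,  b(7) = 1,  b(8) = 3,  b(9) = 2,  b(10) = 1,  b(11) = 9,  b(12) = 2,  b(13) = 13,  b(14) = 9,  b(15) = 11,  b(16) = 13,  b(17) = 12,  b(18) = 11,  b(19) = 4,  b(20) = 12,  b(21) = 8,  b(22) = 4,  b(23) = 6,  b(24) = 8,  b(25) = 7.
Since (b(24), b(25)) = (b(0), b(1)) = (8, 7) (two consecutive terms determine the rest), the sequence is periodic with period 24.
The value 1 first appears (with i ≥ 2) at b(7).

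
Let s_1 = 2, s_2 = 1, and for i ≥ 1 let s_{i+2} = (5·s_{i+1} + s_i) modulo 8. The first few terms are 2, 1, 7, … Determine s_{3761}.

3

s_1 = 2, s_2 = 1, s_3 = 7, s_4 = 4, s_5 = 3, s_6 = 3, s_7 = 2, s_8 = 5, s_9 = 3, s_{10} = 4, s_{11} = 7, s_{12} = 7, s_{13} = 2, s_{14} = 1.
Since (s_{13}, s_{14}) = (s_1, s_2) = (2, 1) (two consecutive terms determine the rest), the sequence is periodic with period 12.
(3761 - 1) mod 12 = 4, so s_{3761} = s_5 = 3.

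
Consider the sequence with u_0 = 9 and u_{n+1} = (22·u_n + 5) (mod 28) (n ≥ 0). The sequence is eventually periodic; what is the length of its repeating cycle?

7

Listing terms: u_0 = 9,  u_1 = 7,  u_2 = 19,  u_3 = 3,  u_4 = 15,  u_5 = 27,  u_6 = 11,  u_7 = 23,  u_8 = 7.
Since u_8 = u_1 = 7, the sequence is eventually periodic: after a pre-period of length 1 it cycles with period 7.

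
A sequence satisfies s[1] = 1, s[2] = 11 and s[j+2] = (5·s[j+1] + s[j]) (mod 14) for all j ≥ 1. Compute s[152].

Listing terms: s[1] = 1, s[2] = 11, s[3] = 0, s[4] = 11, s[5] = 13, s[6] = 6, s[7] = 1, s[8] = 11.
Since (s[7], s[8]) = (s[1], s[2]) = (1, 11) (two consecutive terms determine the rest), the sequence is periodic with period 6.
(152 - 1) mod 6 = 1, so s[152] = s[2] = 11.

11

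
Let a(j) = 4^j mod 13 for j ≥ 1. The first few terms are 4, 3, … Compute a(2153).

Computing terms: a(1) = 4; a(2) = 3; a(3) = 12; a(4) = 9; a(5) = 10; a(6) = 1; a(7) = 4.
Since a(7) = a(1) = 4, the sequence is periodic with period 6.
(2153 - 1) mod 6 = 4, so a(2153) = a(5) = 10.

10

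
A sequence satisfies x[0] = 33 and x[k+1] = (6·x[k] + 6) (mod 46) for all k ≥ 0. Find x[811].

Computing terms: x[0] = 33, x[1] = 20, x[2] = 34, x[3] = 26, x[4] = 24, x[5] = 12, x[6] = 32, x[7] = 14, x[8] = 44, x[9] = 40, x[10] = 16, x[11] = 10, x[12] = 20.
Since x[12] = x[1] = 20, the sequence is eventually periodic: after a pre-period of length 1 it cycles with period 11.
For k ≥ 1, x[k] depends only on (k - 1) mod 11. (811 - 1) mod 11 = 7, so x[811] = x[8] = 44.

44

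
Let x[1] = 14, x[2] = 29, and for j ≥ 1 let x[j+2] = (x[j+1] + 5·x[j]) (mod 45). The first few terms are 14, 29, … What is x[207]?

24

x[1] = 14,  x[2] = 29,  x[3] = 9,  x[4] = 19,  x[5] = 19,  x[6] = 24,  x[7] = 29,  x[8] = 14,  x[9] = 24,  x[10] = 4,  x[11] = 34,  x[12] = 9,  x[13] = 44,  x[14] = 44,  x[15] = 39,  x[16] = 34,  x[17] = 4,  x[18] = 39,  x[19] = 14,  x[20] = 29.
The sequence repeats with period 18.
So x[207] = x[1 + ((207-1) mod 18)] = x[9] = 24.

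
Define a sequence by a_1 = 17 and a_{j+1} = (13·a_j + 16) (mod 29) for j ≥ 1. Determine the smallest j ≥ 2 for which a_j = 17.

a_1 = 17,  a_2 = 5,  a_3 = 23,  a_4 = 25,  a_5 = 22,  a_6 = 12,  a_7 = 27,  a_8 = 19,  a_9 = 2,  a_{10} = 13,  a_{11} = 11,  a_{12} = 14,  a_{13} = 24,  a_{14} = 9,  a_{15} = 17.
Since a_{15} = a_1 = 17, the sequence is periodic with period 14.
The value 17 next appears (with j ≥ 2) at a_{15}.

15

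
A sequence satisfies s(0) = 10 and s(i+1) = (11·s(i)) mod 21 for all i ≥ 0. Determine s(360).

10

Listing terms: s(0) = 10, s(1) = 5, s(2) = 13, s(3) = 17, s(4) = 19, s(5) = 20, s(6) = 10.
The sequence repeats with period 6.
So s(360) = s(0 + ((360-0) mod 6)) = s(0) = 10.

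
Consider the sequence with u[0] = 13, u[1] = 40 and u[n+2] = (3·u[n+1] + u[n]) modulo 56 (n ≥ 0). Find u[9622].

18

u[0] = 13; u[1] = 40; u[2] = 21; u[3] = 47; u[4] = 50; u[5] = 29; u[6] = 25; u[7] = 48; u[8] = 1; u[9] = 51; u[10] = 42; u[11] = 9; u[12] = 13; u[13] = 48; u[14] = 45; u[15] = 15; u[16] = 34; u[17] = 5; u[18] = 49; u[19] = 40; u[20] = 1; u[21] = 43; u[22] = 18; u[23] = 41; u[24] = 29; u[25] = 16; u[26] = 21; u[27] = 23; u[28] = 34; u[29] = 13; u[30] = 17; u[31] = 8; u[32] = 41; u[33] = 19; u[34] = 42; u[35] = 33; u[36] = 29; u[37] = 8; u[38] = 53; u[39] = 55; u[40] = 50; u[41] = 37; u[42] = 49; u[43] = 16; u[44] = 41; u[45] = 27; u[46] = 10; u[47] = 1; u[48] = 13; u[49] = 40.
Since (u[48], u[49]) = (u[0], u[1]) = (13, 40) (two consecutive terms determine the rest), the sequence is periodic with period 48.
So u[9622] = u[0 + ((9622-0) mod 48)] = u[22] = 18.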